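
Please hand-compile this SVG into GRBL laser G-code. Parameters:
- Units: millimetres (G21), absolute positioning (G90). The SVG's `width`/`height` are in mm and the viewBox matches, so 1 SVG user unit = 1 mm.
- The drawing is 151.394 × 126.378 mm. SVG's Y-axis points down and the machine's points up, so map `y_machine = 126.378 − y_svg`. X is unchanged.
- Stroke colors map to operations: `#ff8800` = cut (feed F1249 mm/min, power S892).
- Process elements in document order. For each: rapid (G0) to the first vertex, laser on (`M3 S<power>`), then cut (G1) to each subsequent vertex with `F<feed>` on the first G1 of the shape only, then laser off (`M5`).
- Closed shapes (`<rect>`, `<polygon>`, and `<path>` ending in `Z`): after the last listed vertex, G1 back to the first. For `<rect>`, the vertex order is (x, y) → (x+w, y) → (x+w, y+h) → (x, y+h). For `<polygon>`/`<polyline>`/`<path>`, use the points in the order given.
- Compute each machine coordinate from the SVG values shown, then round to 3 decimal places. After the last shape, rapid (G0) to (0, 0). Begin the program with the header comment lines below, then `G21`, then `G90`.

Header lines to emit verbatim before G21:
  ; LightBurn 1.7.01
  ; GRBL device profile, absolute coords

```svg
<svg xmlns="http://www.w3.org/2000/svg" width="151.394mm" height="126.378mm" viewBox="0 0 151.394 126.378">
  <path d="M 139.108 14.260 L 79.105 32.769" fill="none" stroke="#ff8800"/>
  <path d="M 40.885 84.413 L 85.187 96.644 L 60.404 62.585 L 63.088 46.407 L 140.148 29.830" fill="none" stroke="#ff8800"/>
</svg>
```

viewBox `0 0 151.394 126.378` with mm width/height → 1 unit = 1 mm. Flip: y_m = 126.378 − y_svg.

**Shape 1** — `<path>` line segment, stroke `#ff8800` → cut (S892, F1249). Machine vertices: (139.108,112.118) → (79.105,93.609). Open path.

**Shape 2** — `<path>` open polyline, stroke `#ff8800` → cut (S892, F1249). Machine vertices: (40.885,41.965) → (85.187,29.734) → (60.404,63.793) → (63.088,79.971) → (140.148,96.548). Open path.

; LightBurn 1.7.01
; GRBL device profile, absolute coords
G21
G90
G0 X139.108 Y112.118
M3 S892
G1 X79.105 Y93.609 F1249
M5
G0 X40.885 Y41.965
M3 S892
G1 X85.187 Y29.734 F1249
G1 X60.404 Y63.793
G1 X63.088 Y79.971
G1 X140.148 Y96.548
M5
G0 X0.000 Y0.000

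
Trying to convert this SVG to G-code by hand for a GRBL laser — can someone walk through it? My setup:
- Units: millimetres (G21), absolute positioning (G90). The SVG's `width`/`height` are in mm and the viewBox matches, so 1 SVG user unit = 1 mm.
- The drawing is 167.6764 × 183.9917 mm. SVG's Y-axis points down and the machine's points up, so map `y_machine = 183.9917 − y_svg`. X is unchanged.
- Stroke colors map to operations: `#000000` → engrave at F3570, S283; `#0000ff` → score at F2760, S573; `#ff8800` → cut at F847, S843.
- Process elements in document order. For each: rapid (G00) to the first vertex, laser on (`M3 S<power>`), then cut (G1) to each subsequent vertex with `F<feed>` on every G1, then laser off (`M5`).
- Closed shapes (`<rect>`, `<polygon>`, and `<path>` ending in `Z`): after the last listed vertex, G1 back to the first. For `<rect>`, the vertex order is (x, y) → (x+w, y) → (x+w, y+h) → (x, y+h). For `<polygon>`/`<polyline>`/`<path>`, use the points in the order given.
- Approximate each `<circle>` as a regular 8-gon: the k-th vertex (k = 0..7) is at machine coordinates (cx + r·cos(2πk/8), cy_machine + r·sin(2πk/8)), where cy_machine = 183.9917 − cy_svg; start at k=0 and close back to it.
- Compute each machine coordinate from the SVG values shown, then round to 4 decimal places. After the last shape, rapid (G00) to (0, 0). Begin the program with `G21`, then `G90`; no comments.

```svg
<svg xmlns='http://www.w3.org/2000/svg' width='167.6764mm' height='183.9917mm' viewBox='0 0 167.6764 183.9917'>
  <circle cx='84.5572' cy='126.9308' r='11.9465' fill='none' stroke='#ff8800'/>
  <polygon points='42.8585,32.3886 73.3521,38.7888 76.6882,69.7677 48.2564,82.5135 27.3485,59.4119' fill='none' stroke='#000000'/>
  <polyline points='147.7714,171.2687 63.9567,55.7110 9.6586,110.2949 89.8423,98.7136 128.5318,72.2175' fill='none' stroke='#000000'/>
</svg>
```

Since the viewBox matches the mm dimensions, user units are millimetres directly. The only transform is the Y-flip y_m = 183.9917 − y_svg.

Shape 1 is a circle drawn with `<circle>`. Its stroke #ff8800 means cut at S843, F847. After flipping Y the toolpath is (96.5037,57.0609) → (93.0047,65.5084) → (84.5572,69.0074) → (76.1097,65.5084) → (72.6107,57.0609) → (76.1097,48.6134) → (84.5572,45.1144) → (93.0047,48.6134) → (96.5037,57.0609), returning to the start.

Shape 2 is a regular polygon drawn with `<polygon>`. Its stroke #000000 means engrave at S283, F3570. After flipping Y the toolpath is (42.8585,151.6031) → (73.3521,145.2029) → (76.6882,114.2240) → (48.2564,101.4782) → (27.3485,124.5798) → (42.8585,151.6031), returning to the start.

Shape 3 is a open polyline drawn with `<polyline>`. Its stroke #000000 means engrave at S283, F3570. After flipping Y the toolpath is (147.7714,12.7230) → (63.9567,128.2807) → (9.6586,73.6968) → (89.8423,85.2781) → (128.5318,111.7742).

G21
G90
G00 X96.5037 Y57.0609
M3 S843
G1 X93.0047 Y65.5084 F847
G1 X84.5572 Y69.0074 F847
G1 X76.1097 Y65.5084 F847
G1 X72.6107 Y57.0609 F847
G1 X76.1097 Y48.6134 F847
G1 X84.5572 Y45.1144 F847
G1 X93.0047 Y48.6134 F847
G1 X96.5037 Y57.0609 F847
M5
G00 X42.8585 Y151.6031
M3 S283
G1 X73.3521 Y145.2029 F3570
G1 X76.6882 Y114.2240 F3570
G1 X48.2564 Y101.4782 F3570
G1 X27.3485 Y124.5798 F3570
G1 X42.8585 Y151.6031 F3570
M5
G00 X147.7714 Y12.7230
M3 S283
G1 X63.9567 Y128.2807 F3570
G1 X9.6586 Y73.6968 F3570
G1 X89.8423 Y85.2781 F3570
G1 X128.5318 Y111.7742 F3570
M5
G00 X0.0000 Y0.0000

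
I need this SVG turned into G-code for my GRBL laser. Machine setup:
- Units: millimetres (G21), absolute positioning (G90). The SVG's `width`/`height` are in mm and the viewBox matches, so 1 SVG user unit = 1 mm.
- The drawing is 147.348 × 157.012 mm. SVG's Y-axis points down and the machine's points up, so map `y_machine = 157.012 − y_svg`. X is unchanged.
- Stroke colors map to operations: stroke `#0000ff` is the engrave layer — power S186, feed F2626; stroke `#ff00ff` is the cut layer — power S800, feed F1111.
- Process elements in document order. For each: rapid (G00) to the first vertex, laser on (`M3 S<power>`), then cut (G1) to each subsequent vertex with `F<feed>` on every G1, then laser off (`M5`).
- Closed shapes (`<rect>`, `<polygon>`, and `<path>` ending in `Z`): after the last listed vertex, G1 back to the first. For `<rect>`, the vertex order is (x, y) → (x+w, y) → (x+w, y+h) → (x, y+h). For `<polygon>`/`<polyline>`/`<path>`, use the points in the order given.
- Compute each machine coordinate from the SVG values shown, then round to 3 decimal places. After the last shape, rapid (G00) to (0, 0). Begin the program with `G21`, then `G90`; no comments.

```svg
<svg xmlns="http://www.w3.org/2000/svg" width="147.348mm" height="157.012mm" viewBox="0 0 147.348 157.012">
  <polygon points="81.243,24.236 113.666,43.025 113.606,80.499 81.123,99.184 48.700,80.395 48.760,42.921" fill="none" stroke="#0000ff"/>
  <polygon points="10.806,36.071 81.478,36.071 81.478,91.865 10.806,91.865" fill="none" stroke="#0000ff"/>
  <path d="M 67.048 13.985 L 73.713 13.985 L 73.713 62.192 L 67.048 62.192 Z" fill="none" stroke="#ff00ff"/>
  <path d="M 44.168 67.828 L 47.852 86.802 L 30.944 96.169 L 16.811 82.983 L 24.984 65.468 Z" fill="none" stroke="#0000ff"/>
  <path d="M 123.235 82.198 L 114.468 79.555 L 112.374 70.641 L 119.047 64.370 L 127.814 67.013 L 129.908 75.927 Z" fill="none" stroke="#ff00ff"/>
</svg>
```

viewBox `0 0 147.348 157.012` with mm width/height → 1 unit = 1 mm. Flip: y_m = 157.012 − y_svg.

**Shape 1** — `<polygon>` regular polygon, stroke `#0000ff` → engrave (S186, F2626). Machine vertices: (81.243,132.776) → (113.666,113.987) → (113.606,76.513) → (81.123,57.828) → (48.700,76.617) → (48.760,114.091) → (81.243,132.776). Closed: final G1 returns to the first vertex.

**Shape 2** — `<polygon>` rectangle, stroke `#0000ff` → engrave (S186, F2626). Machine vertices: (10.806,120.941) → (81.478,120.941) → (81.478,65.147) → (10.806,65.147) → (10.806,120.941). Closed: final G1 returns to the first vertex.

**Shape 3** — `<path>` rectangle, stroke `#ff00ff` → cut (S800, F1111). Machine vertices: (67.048,143.027) → (73.713,143.027) → (73.713,94.820) → (67.048,94.820) → (67.048,143.027). Closed: final G1 returns to the first vertex.

**Shape 4** — `<path>` regular polygon, stroke `#0000ff` → engrave (S186, F2626). Machine vertices: (44.168,89.184) → (47.852,70.210) → (30.944,60.843) → (16.811,74.029) → (24.984,91.544) → (44.168,89.184). Closed: final G1 returns to the first vertex.

**Shape 5** — `<path>` regular polygon, stroke `#ff00ff` → cut (S800, F1111). Machine vertices: (123.235,74.814) → (114.468,77.457) → (112.374,86.371) → (119.047,92.642) → (127.814,89.999) → (129.908,81.085) → (123.235,74.814). Closed: final G1 returns to the first vertex.

G21
G90
G00 X81.243 Y132.776
M3 S186
G1 X113.666 Y113.987 F2626
G1 X113.606 Y76.513 F2626
G1 X81.123 Y57.828 F2626
G1 X48.700 Y76.617 F2626
G1 X48.760 Y114.091 F2626
G1 X81.243 Y132.776 F2626
M5
G00 X10.806 Y120.941
M3 S186
G1 X81.478 Y120.941 F2626
G1 X81.478 Y65.147 F2626
G1 X10.806 Y65.147 F2626
G1 X10.806 Y120.941 F2626
M5
G00 X67.048 Y143.027
M3 S800
G1 X73.713 Y143.027 F1111
G1 X73.713 Y94.820 F1111
G1 X67.048 Y94.820 F1111
G1 X67.048 Y143.027 F1111
M5
G00 X44.168 Y89.184
M3 S186
G1 X47.852 Y70.210 F2626
G1 X30.944 Y60.843 F2626
G1 X16.811 Y74.029 F2626
G1 X24.984 Y91.544 F2626
G1 X44.168 Y89.184 F2626
M5
G00 X123.235 Y74.814
M3 S800
G1 X114.468 Y77.457 F1111
G1 X112.374 Y86.371 F1111
G1 X119.047 Y92.642 F1111
G1 X127.814 Y89.999 F1111
G1 X129.908 Y81.085 F1111
G1 X123.235 Y74.814 F1111
M5
G00 X0.000 Y0.000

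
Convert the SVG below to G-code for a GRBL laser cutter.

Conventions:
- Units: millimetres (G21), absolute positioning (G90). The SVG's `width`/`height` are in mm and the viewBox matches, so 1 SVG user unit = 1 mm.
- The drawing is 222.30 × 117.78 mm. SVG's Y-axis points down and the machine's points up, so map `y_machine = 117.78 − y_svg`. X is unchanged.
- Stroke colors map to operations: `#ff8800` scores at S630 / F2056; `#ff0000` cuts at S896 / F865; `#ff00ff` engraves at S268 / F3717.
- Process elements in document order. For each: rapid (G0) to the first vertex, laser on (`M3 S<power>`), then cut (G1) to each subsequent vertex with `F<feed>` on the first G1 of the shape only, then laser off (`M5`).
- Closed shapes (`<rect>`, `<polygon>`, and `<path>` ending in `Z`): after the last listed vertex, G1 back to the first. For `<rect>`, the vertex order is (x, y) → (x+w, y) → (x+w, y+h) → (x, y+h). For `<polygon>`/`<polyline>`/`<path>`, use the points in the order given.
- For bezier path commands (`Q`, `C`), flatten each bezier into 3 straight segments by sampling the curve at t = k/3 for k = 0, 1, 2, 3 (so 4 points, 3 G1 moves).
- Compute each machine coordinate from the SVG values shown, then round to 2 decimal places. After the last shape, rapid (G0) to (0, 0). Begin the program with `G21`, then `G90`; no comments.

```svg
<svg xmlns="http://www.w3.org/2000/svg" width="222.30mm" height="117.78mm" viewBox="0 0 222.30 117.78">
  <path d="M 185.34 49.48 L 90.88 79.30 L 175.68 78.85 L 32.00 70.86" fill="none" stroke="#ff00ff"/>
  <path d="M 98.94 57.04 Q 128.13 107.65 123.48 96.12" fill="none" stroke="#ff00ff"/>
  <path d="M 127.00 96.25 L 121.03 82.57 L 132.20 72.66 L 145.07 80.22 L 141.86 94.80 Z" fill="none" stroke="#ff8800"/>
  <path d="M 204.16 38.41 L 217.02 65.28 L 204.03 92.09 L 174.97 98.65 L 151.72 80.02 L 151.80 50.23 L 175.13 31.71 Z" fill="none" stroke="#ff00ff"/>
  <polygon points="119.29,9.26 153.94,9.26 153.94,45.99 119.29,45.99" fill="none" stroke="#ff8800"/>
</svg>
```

G21
G90
G0 X185.34 Y68.30
M3 S268
G1 X90.88 Y38.48 F3717
G1 X175.68 Y38.93
G1 X32.00 Y46.92
M5
G0 X98.94 Y60.74
M3 S268
G1 X114.64 Y33.90 F3717
G1 X122.82 Y20.88
G1 X123.48 Y21.66
M5
G0 X127.00 Y21.53
M3 S630
G1 X121.03 Y35.21 F2056
G1 X132.20 Y45.12
G1 X145.07 Y37.56
G1 X141.86 Y22.98
G1 X127.00 Y21.53
M5
G0 X204.16 Y79.37
M3 S268
G1 X217.02 Y52.50 F3717
G1 X204.03 Y25.69
G1 X174.97 Y19.13
G1 X151.72 Y37.76
G1 X151.80 Y67.55
G1 X175.13 Y86.07
G1 X204.16 Y79.37
M5
G0 X119.29 Y108.52
M3 S630
G1 X153.94 Y108.52 F2056
G1 X153.94 Y71.79
G1 X119.29 Y71.79
G1 X119.29 Y108.52
M5
G0 X0.00 Y0.00

1 u = 1 mm; y_m = 117.78 − y.

[1] `<path>` open polyline, #ff00ff→engrave S268 F3717: (185.34,68.30) → (90.88,38.48) → (175.68,38.93) → (32.00,46.92)

[2] `<path>` quadratic bezier, #ff00ff→engrave S268 F3717: (98.94,60.74) → (114.64,33.90) → (122.82,20.88) → (123.48,21.66)

[3] `<path>` regular polygon, #ff8800→score S630 F2056: (127.00,21.53) → (121.03,35.21) → (132.20,45.12) → (145.07,37.56) → (141.86,22.98) → (127.00,21.53) (closed)

[4] `<path>` regular polygon, #ff00ff→engrave S268 F3717: (204.16,79.37) → (217.02,52.50) → (204.03,25.69) → (174.97,19.13) → (151.72,37.76) → (151.80,67.55) → (175.13,86.07) → (204.16,79.37) (closed)

[5] `<polygon>` rectangle, #ff8800→score S630 F2056: (119.29,108.52) → (153.94,108.52) → (153.94,71.79) → (119.29,71.79) → (119.29,108.52) (closed)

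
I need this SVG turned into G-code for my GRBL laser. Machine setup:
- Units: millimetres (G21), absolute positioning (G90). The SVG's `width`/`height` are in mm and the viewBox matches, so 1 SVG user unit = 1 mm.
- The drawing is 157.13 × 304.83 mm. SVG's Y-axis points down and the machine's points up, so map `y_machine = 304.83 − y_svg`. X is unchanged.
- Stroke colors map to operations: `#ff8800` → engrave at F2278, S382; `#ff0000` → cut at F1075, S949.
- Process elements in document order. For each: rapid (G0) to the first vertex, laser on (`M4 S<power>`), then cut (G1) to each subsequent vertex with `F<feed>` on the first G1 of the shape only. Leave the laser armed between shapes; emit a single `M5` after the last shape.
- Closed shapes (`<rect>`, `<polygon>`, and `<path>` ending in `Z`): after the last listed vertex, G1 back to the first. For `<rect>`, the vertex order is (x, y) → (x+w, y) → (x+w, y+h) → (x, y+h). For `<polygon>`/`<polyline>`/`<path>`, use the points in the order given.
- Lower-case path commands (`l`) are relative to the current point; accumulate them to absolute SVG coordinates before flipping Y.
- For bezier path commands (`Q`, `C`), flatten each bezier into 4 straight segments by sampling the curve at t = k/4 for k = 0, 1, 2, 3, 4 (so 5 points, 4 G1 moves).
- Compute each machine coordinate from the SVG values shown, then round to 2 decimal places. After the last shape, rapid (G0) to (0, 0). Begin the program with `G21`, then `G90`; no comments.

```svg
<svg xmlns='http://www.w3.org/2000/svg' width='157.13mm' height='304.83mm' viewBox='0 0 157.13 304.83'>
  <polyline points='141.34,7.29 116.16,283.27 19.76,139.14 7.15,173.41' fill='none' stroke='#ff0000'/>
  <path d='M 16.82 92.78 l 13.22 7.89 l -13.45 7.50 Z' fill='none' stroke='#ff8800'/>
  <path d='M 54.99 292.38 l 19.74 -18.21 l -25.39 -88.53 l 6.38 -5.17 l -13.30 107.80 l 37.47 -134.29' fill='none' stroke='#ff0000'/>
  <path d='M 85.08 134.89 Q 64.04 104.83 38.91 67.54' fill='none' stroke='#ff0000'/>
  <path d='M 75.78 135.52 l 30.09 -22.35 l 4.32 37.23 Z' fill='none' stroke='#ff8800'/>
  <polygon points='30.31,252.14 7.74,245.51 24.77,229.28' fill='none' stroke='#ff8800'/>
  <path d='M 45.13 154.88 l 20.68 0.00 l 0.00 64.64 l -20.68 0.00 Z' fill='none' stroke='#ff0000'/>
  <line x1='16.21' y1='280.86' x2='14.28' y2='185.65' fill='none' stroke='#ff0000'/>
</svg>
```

viewBox `0 0 157.13 304.83` with mm width/height → 1 unit = 1 mm. Flip: y_m = 304.83 − y_svg.

**Shape 1** — `<polyline>` open polyline, stroke `#ff0000` → cut (S949, F1075). Machine vertices: (141.34,297.54) → (116.16,21.56) → (19.76,165.69) → (7.15,131.42). Open path.

**Shape 2** — `<path>` regular polygon, stroke `#ff8800` → engrave (S382, F2278). Machine vertices: (16.82,212.05) → (30.04,204.16) → (16.59,196.66) → (16.82,212.05). Closed: final G1 returns to the first vertex.

**Shape 3** — `<path>` open polyline, stroke `#ff0000` → cut (S949, F1075). Machine vertices: (54.99,12.45) → (74.73,30.66) → (49.34,119.19) → (55.72,124.36) → (42.42,16.56) → (79.89,150.85). Open path.

**Shape 4** — `<path>` quadratic bezier, stroke `#ff0000` → cut (S949, F1075). Control points (SVG): P0=(85.08,134.89), P1=(64.04,104.83), P2=(38.91,67.54); sampled at t=k/4. Machine vertices: (85.08,169.94) → (74.30,185.42) → (63.02,201.81) → (51.22,219.10) → (38.91,237.29). Open path.

**Shape 5** — `<path>` regular polygon, stroke `#ff8800` → engrave (S382, F2278). Machine vertices: (75.78,169.31) → (105.87,191.66) → (110.19,154.43) → (75.78,169.31). Closed: final G1 returns to the first vertex.

**Shape 6** — `<polygon>` regular polygon, stroke `#ff8800` → engrave (S382, F2278). Machine vertices: (30.31,52.69) → (7.74,59.32) → (24.77,75.55) → (30.31,52.69). Closed: final G1 returns to the first vertex.

**Shape 7** — `<path>` rectangle, stroke `#ff0000` → cut (S949, F1075). Machine vertices: (45.13,149.95) → (65.81,149.95) → (65.81,85.31) → (45.13,85.31) → (45.13,149.95). Closed: final G1 returns to the first vertex.

**Shape 8** — `<line>` line segment, stroke `#ff0000` → cut (S949, F1075). Machine vertices: (16.21,23.97) → (14.28,119.18). Open path.

G21
G90
G0 X141.34 Y297.54
M4 S949
G1 X116.16 Y21.56 F1075
G1 X19.76 Y165.69
G1 X7.15 Y131.42
G0 X16.82 Y212.05
M4 S382
G1 X30.04 Y204.16 F2278
G1 X16.59 Y196.66
G1 X16.82 Y212.05
G0 X54.99 Y12.45
M4 S949
G1 X74.73 Y30.66 F1075
G1 X49.34 Y119.19
G1 X55.72 Y124.36
G1 X42.42 Y16.56
G1 X79.89 Y150.85
G0 X85.08 Y169.94
M4 S949
G1 X74.30 Y185.42 F1075
G1 X63.02 Y201.81
G1 X51.22 Y219.10
G1 X38.91 Y237.29
G0 X75.78 Y169.31
M4 S382
G1 X105.87 Y191.66 F2278
G1 X110.19 Y154.43
G1 X75.78 Y169.31
G0 X30.31 Y52.69
M4 S382
G1 X7.74 Y59.32 F2278
G1 X24.77 Y75.55
G1 X30.31 Y52.69
G0 X45.13 Y149.95
M4 S949
G1 X65.81 Y149.95 F1075
G1 X65.81 Y85.31
G1 X45.13 Y85.31
G1 X45.13 Y149.95
G0 X16.21 Y23.97
M4 S949
G1 X14.28 Y119.18 F1075
M5
G0 X0.00 Y0.00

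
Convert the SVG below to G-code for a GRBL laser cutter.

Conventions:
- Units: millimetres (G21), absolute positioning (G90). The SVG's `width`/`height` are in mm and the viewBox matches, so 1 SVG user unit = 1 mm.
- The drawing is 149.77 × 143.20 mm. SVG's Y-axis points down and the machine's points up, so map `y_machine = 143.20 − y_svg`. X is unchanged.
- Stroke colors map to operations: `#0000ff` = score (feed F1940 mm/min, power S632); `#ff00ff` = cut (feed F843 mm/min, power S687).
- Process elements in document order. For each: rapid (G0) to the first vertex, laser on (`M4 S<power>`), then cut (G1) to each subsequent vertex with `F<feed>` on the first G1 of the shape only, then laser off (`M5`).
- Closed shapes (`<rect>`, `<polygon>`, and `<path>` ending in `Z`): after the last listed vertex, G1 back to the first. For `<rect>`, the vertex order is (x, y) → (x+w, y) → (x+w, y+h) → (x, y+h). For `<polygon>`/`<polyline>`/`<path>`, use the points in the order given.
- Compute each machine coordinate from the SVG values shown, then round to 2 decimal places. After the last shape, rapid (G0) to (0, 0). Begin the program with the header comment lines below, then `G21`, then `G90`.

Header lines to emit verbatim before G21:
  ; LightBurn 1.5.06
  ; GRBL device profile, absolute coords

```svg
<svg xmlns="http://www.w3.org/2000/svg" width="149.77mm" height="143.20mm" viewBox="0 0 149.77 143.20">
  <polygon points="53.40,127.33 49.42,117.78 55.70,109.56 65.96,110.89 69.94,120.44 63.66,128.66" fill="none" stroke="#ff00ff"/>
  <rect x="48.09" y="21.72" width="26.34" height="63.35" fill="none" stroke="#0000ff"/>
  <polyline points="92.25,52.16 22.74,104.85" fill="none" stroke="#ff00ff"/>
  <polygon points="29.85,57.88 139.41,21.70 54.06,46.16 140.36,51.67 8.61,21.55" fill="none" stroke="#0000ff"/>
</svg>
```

; LightBurn 1.5.06
; GRBL device profile, absolute coords
G21
G90
G0 X53.40 Y15.87
M4 S687
G1 X49.42 Y25.42 F843
G1 X55.70 Y33.64
G1 X65.96 Y32.31
G1 X69.94 Y22.76
G1 X63.66 Y14.54
G1 X53.40 Y15.87
M5
G0 X48.09 Y121.48
M4 S632
G1 X74.43 Y121.48 F1940
G1 X74.43 Y58.13
G1 X48.09 Y58.13
G1 X48.09 Y121.48
M5
G0 X92.25 Y91.04
M4 S687
G1 X22.74 Y38.35 F843
M5
G0 X29.85 Y85.32
M4 S632
G1 X139.41 Y121.50 F1940
G1 X54.06 Y97.04
G1 X140.36 Y91.53
G1 X8.61 Y121.65
G1 X29.85 Y85.32
M5
G0 X0.00 Y0.00

viewBox `0 0 149.77 143.20` with mm width/height → 1 unit = 1 mm. Flip: y_m = 143.20 − y_svg.

**Shape 1** — `<polygon>` regular polygon, stroke `#ff00ff` → cut (S687, F843). Machine vertices: (53.40,15.87) → (49.42,25.42) → (55.70,33.64) → (65.96,32.31) → (69.94,22.76) → (63.66,14.54) → (53.40,15.87). Closed: final G1 returns to the first vertex.

**Shape 2** — `<rect>` rectangle, stroke `#0000ff` → score (S632, F1940). Machine vertices: (48.09,121.48) → (74.43,121.48) → (74.43,58.13) → (48.09,58.13) → (48.09,121.48). Closed: final G1 returns to the first vertex.

**Shape 3** — `<polyline>` line segment, stroke `#ff00ff` → cut (S687, F843). Machine vertices: (92.25,91.04) → (22.74,38.35). Open path.

**Shape 4** — `<polygon>` closed polygon, stroke `#0000ff` → score (S632, F1940). Machine vertices: (29.85,85.32) → (139.41,121.50) → (54.06,97.04) → (140.36,91.53) → (8.61,121.65) → (29.85,85.32). Closed: final G1 returns to the first vertex.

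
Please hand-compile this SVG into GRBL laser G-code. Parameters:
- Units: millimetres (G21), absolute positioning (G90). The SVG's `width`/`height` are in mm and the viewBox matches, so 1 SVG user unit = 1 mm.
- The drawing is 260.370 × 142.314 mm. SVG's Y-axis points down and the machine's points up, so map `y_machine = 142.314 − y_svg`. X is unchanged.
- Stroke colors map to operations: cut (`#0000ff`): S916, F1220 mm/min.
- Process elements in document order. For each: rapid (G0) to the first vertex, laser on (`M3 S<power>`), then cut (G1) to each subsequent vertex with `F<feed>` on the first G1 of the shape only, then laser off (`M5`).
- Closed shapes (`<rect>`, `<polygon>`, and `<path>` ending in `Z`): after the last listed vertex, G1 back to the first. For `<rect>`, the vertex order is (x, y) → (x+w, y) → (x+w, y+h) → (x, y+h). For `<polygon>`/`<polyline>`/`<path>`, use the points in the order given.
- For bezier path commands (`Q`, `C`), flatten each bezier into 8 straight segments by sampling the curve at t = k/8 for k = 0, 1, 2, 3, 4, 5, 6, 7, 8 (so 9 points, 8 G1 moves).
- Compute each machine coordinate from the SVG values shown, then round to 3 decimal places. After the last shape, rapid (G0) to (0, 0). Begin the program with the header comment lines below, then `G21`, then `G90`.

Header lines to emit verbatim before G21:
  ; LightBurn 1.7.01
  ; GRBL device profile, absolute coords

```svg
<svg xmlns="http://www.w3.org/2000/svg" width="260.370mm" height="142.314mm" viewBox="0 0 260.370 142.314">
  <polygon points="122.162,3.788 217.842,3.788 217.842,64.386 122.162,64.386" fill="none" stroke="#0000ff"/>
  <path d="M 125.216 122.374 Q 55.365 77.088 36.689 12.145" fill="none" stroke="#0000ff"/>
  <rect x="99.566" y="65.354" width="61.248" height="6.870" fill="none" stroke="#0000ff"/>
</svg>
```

1 u = 1 mm; y_m = 142.314 − y.

[1] `<polygon>` rectangle, #0000ff→cut S916 F1220: (122.162,138.526) → (217.842,138.526) → (217.842,77.928) → (122.162,77.928) → (122.162,138.526) (closed)

[2] `<path>` quadratic bezier, #0000ff→cut S916 F1220: (125.216,19.940) → (108.553,31.569) → (93.489,43.812) → (80.024,56.669) → (68.159,70.140) → (57.892,84.226) → (49.225,98.926) → (42.158,114.240) → (36.689,130.169)

[3] `<rect>` rectangle, #0000ff→cut S916 F1220: (99.566,76.960) → (160.814,76.960) → (160.814,70.090) → (99.566,70.090) → (99.566,76.960) (closed)

; LightBurn 1.7.01
; GRBL device profile, absolute coords
G21
G90
G0 X122.162 Y138.526
M3 S916
G1 X217.842 Y138.526 F1220
G1 X217.842 Y77.928
G1 X122.162 Y77.928
G1 X122.162 Y138.526
M5
G0 X125.216 Y19.940
M3 S916
G1 X108.553 Y31.569 F1220
G1 X93.489 Y43.812
G1 X80.024 Y56.669
G1 X68.159 Y70.140
G1 X57.892 Y84.226
G1 X49.225 Y98.926
G1 X42.158 Y114.240
G1 X36.689 Y130.169
M5
G0 X99.566 Y76.960
M3 S916
G1 X160.814 Y76.960 F1220
G1 X160.814 Y70.090
G1 X99.566 Y70.090
G1 X99.566 Y76.960
M5
G0 X0.000 Y0.000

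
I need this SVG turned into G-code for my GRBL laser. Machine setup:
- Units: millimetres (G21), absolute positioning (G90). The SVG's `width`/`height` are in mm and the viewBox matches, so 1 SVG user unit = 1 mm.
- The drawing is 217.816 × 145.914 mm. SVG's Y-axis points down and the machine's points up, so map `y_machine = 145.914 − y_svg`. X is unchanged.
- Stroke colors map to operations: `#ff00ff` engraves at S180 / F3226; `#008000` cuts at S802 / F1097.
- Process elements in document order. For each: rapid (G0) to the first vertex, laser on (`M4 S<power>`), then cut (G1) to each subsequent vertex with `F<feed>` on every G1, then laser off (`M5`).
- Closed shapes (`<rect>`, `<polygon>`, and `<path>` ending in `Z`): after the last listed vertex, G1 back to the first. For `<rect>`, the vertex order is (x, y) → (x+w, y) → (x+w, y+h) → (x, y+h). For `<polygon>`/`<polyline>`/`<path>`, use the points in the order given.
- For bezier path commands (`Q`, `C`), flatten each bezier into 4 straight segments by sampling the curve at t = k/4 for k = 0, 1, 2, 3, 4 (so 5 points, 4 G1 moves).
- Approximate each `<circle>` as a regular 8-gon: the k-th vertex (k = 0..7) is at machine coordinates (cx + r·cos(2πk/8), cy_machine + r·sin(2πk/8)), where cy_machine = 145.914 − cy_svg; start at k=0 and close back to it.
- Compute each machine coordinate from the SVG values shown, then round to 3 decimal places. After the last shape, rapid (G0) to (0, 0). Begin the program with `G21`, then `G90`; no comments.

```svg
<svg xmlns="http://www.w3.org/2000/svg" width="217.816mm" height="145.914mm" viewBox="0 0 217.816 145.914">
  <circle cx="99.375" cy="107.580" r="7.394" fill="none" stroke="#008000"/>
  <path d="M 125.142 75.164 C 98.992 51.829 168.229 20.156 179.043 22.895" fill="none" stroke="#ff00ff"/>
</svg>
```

G21
G90
G0 X106.769 Y38.334
M4 S802
G1 X104.603 Y43.562 F1097
G1 X99.375 Y45.728 F1097
G1 X94.147 Y43.562 F1097
G1 X91.981 Y38.334 F1097
G1 X94.147 Y33.106 F1097
G1 X99.375 Y30.940 F1097
G1 X104.603 Y33.106 F1097
G1 X106.769 Y38.334 F1097
M5
G0 X125.142 Y70.750
M4 S180
G1 X121.011 Y89.147 F3226
G1 X138.231 Y106.662 F3226
G1 X162.381 Y119.289 F3226
G1 X179.043 Y123.019 F3226
M5
G0 X0.000 Y0.000

1 u = 1 mm; y_m = 145.914 − y.

[1] `<circle>` circle, #008000→cut S802 F1097: (106.769,38.334) → (104.603,43.562) → (99.375,45.728) → (94.147,43.562) → (91.981,38.334) → (94.147,33.106) → (99.375,30.940) → (104.603,33.106) → (106.769,38.334) (closed)

[2] `<path>` cubic bezier, #ff00ff→engrave S180 F3226: (125.142,70.750) → (121.011,89.147) → (138.231,106.662) → (162.381,119.289) → (179.043,123.019)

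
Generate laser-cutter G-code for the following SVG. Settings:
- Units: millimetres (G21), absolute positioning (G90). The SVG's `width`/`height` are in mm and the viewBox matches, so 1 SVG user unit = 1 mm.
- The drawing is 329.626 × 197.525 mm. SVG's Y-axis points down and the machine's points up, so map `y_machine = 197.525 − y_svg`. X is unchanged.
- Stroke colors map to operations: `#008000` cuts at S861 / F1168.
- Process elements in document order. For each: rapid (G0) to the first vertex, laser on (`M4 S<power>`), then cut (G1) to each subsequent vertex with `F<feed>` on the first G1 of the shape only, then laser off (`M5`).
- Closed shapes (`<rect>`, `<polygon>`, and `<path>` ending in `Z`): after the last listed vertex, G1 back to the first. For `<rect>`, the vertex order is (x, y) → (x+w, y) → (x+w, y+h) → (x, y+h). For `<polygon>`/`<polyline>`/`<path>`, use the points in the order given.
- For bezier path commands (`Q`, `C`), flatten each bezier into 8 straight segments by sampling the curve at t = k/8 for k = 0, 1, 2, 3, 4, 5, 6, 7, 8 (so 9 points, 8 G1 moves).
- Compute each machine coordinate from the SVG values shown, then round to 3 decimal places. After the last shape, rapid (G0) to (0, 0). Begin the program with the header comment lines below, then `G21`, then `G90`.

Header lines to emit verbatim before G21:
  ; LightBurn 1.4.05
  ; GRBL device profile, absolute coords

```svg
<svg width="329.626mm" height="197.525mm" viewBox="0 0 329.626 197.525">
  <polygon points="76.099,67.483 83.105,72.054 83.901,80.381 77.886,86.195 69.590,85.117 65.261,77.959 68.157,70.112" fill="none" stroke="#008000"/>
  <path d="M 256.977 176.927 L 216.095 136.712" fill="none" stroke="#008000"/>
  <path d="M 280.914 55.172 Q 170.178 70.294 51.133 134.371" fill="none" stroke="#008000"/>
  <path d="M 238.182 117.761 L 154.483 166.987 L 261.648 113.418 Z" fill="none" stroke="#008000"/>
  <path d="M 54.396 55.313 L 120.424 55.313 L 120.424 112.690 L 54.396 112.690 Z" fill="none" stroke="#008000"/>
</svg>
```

1 u = 1 mm; y_m = 197.525 − y.

[1] `<polygon>` regular polygon, #008000→cut S861 F1168: (76.099,130.042) → (83.105,125.471) → (83.901,117.144) → (77.886,111.330) → (69.590,112.408) → (65.261,119.566) → (68.157,127.413) → (76.099,130.042) (closed)

[2] `<path>` line segment, #008000→cut S861 F1168: (256.977,20.598) → (216.095,60.813)

[3] `<path>` quadratic bezier, #008000→cut S861 F1168: (280.914,142.353) → (253.100,137.808) → (225.027,131.732) → (196.694,124.127) → (168.101,114.992) → (139.248,104.327) → (110.136,92.133) → (80.764,78.408) → (51.133,63.154)

[4] `<path>` closed polygon, #008000→cut S861 F1168: (238.182,79.764) → (154.483,30.538) → (261.648,84.107) → (238.182,79.764) (closed)

[5] `<path>` rectangle, #008000→cut S861 F1168: (54.396,142.212) → (120.424,142.212) → (120.424,84.835) → (54.396,84.835) → (54.396,142.212) (closed)

; LightBurn 1.4.05
; GRBL device profile, absolute coords
G21
G90
G0 X76.099 Y130.042
M4 S861
G1 X83.105 Y125.471 F1168
G1 X83.901 Y117.144
G1 X77.886 Y111.330
G1 X69.590 Y112.408
G1 X65.261 Y119.566
G1 X68.157 Y127.413
G1 X76.099 Y130.042
M5
G0 X256.977 Y20.598
M4 S861
G1 X216.095 Y60.813 F1168
M5
G0 X280.914 Y142.353
M4 S861
G1 X253.100 Y137.808 F1168
G1 X225.027 Y131.732
G1 X196.694 Y124.127
G1 X168.101 Y114.992
G1 X139.248 Y104.327
G1 X110.136 Y92.133
G1 X80.764 Y78.408
G1 X51.133 Y63.154
M5
G0 X238.182 Y79.764
M4 S861
G1 X154.483 Y30.538 F1168
G1 X261.648 Y84.107
G1 X238.182 Y79.764
M5
G0 X54.396 Y142.212
M4 S861
G1 X120.424 Y142.212 F1168
G1 X120.424 Y84.835
G1 X54.396 Y84.835
G1 X54.396 Y142.212
M5
G0 X0.000 Y0.000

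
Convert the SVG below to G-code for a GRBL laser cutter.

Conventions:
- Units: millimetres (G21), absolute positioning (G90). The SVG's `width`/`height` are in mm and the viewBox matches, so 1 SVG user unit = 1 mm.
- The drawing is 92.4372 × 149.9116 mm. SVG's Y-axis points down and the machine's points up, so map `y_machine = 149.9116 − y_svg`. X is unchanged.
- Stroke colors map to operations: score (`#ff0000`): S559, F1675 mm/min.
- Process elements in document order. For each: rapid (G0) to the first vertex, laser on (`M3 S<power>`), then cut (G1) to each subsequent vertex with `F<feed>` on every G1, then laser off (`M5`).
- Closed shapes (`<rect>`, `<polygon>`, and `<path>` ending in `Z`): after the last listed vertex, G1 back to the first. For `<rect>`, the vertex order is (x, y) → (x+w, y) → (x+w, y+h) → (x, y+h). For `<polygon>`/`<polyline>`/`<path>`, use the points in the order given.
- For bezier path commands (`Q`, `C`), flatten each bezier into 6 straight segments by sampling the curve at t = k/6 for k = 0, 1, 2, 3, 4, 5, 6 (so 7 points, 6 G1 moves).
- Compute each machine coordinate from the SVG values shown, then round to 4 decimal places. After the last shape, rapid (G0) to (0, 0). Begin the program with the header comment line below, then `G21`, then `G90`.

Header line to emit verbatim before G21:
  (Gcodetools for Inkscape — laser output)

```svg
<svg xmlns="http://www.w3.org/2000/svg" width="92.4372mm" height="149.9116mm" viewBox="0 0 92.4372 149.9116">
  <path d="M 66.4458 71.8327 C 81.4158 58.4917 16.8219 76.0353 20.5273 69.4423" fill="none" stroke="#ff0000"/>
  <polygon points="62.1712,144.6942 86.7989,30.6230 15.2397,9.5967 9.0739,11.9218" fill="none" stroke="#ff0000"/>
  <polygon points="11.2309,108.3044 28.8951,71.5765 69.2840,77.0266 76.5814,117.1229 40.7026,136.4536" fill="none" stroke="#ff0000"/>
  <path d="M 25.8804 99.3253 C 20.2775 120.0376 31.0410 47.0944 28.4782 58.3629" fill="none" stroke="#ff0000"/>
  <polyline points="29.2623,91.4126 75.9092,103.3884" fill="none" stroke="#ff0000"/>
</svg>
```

(Gcodetools for Inkscape — laser output)
G21
G90
G0 X66.4458 Y78.0789
M3 S559
G1 X67.9850 Y82.4304 F1675
G1 X60.3709 Y83.1629 F1675
G1 X47.7108 Y81.8046 F1675
G1 X34.1119 Y79.8840 F1675
G1 X23.6817 Y78.9295 F1675
G1 X20.5273 Y80.4693 F1675
M5
G0 X62.1712 Y5.2174
M3 S559
G1 X86.7989 Y119.2886 F1675
G1 X15.2397 Y140.3149 F1675
G1 X9.0739 Y137.9898 F1675
G1 X62.1712 Y5.2174 F1675
M5
G0 X11.2309 Y41.6072
M3 S559
G1 X28.8951 Y78.3351 F1675
G1 X69.2840 Y72.8850 F1675
G1 X76.5814 Y32.7887 F1675
G1 X40.7026 Y13.4580 F1675
G1 X11.2309 Y41.6072 F1675
M5
G0 X25.8804 Y50.5863
M3 S559
G1 X24.3054 Y47.2113 F1675
G1 X24.6332 Y54.5048 F1675
G1 X26.0393 Y67.5261 F1675
G1 X27.6986 Y81.3343 F1675
G1 X28.7865 Y90.9888 F1675
G1 X28.4782 Y91.5487 F1675
M5
G0 X29.2623 Y58.4990
M3 S559
G1 X75.9092 Y46.5232 F1675
M5
G0 X0.0000 Y0.0000

Since the viewBox matches the mm dimensions, user units are millimetres directly. The only transform is the Y-flip y_m = 149.9116 − y_svg.

Shape 1 is a cubic bezier drawn with `<path>`. Its stroke #ff0000 means score at S559, F1675. After flipping Y the toolpath is (66.4458,78.0789) → (67.9850,82.4304) → (60.3709,83.1629) → (47.7108,81.8046) → (34.1119,79.8840) → (23.6817,78.9295) → (20.5273,80.4693).

Shape 2 is a closed polygon drawn with `<polygon>`. Its stroke #ff0000 means score at S559, F1675. After flipping Y the toolpath is (62.1712,5.2174) → (86.7989,119.2886) → (15.2397,140.3149) → (9.0739,137.9898) → (62.1712,5.2174), returning to the start.

Shape 3 is a regular polygon drawn with `<polygon>`. Its stroke #ff0000 means score at S559, F1675. After flipping Y the toolpath is (11.2309,41.6072) → (28.8951,78.3351) → (69.2840,72.8850) → (76.5814,32.7887) → (40.7026,13.4580) → (11.2309,41.6072), returning to the start.

Shape 4 is a cubic bezier drawn with `<path>`. Its stroke #ff0000 means score at S559, F1675. After flipping Y the toolpath is (25.8804,50.5863) → (24.3054,47.2113) → (24.6332,54.5048) → (26.0393,67.5261) → (27.6986,81.3343) → (28.7865,90.9888) → (28.4782,91.5487).

Shape 5 is a line segment drawn with `<polyline>`. Its stroke #ff0000 means score at S559, F1675. After flipping Y the toolpath is (29.2623,58.4990) → (75.9092,46.5232).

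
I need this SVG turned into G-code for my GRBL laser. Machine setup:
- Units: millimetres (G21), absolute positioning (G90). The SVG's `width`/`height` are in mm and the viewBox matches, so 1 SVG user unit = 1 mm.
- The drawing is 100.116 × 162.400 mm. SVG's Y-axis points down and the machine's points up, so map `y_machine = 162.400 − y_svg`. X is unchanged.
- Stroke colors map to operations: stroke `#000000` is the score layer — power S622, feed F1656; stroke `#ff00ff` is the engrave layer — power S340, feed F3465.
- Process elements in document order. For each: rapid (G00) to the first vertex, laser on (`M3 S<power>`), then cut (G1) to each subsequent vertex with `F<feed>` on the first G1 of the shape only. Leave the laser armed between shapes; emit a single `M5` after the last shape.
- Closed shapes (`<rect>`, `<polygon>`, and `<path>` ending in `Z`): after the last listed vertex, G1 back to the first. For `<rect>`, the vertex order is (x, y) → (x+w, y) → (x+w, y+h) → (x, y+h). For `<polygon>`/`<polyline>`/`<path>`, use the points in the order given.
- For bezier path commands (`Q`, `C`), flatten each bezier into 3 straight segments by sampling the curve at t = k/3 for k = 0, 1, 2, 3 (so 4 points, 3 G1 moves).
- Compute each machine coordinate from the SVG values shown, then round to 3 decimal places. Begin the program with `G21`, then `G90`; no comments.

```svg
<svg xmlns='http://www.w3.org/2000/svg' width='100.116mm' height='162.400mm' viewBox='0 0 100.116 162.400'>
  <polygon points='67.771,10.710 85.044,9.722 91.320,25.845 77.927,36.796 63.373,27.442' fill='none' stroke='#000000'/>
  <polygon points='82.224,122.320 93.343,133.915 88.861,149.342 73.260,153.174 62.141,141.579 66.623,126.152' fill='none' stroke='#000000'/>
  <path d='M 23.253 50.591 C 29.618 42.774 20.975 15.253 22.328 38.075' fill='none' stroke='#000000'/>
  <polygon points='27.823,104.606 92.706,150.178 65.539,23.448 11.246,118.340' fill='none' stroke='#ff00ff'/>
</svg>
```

Since the viewBox matches the mm dimensions, user units are millimetres directly. The only transform is the Y-flip y_m = 162.400 − y_svg.

Shape 1 is a regular polygon drawn with `<polygon>`. Its stroke #000000 means score at S622, F1656. After flipping Y the toolpath is (67.771,151.690) → (85.044,152.678) → (91.320,136.555) → (77.927,125.604) → (63.373,134.958) → (67.771,151.690), returning to the start.

Shape 2 is a regular polygon drawn with `<polygon>`. Its stroke #000000 means score at S622, F1656. After flipping Y the toolpath is (82.224,40.080) → (93.343,28.485) → (88.861,13.058) → (73.260,9.226) → (62.141,20.821) → (66.623,36.248) → (82.224,40.080), returning to the start.

Shape 3 is a cubic bezier drawn with `<path>`. Its stroke #000000 means score at S622, F1656. After flipping Y the toolpath is (23.253,111.809) → (25.541,123.600) → (23.381,132.960) → (22.328,124.325).

Shape 4 is a closed polygon drawn with `<polygon>`. Its stroke #ff00ff means engrave at S340, F3465. After flipping Y the toolpath is (27.823,57.794) → (92.706,12.222) → (65.539,138.952) → (11.246,44.060) → (27.823,57.794), returning to the start.

G21
G90
G00 X67.771 Y151.690
M3 S622
G1 X85.044 Y152.678 F1656
G1 X91.320 Y136.555
G1 X77.927 Y125.604
G1 X63.373 Y134.958
G1 X67.771 Y151.690
G00 X82.224 Y40.080
M3 S622
G1 X93.343 Y28.485 F1656
G1 X88.861 Y13.058
G1 X73.260 Y9.226
G1 X62.141 Y20.821
G1 X66.623 Y36.248
G1 X82.224 Y40.080
G00 X23.253 Y111.809
M3 S622
G1 X25.541 Y123.600 F1656
G1 X23.381 Y132.960
G1 X22.328 Y124.325
G00 X27.823 Y57.794
M3 S340
G1 X92.706 Y12.222 F3465
G1 X65.539 Y138.952
G1 X11.246 Y44.060
G1 X27.823 Y57.794
M5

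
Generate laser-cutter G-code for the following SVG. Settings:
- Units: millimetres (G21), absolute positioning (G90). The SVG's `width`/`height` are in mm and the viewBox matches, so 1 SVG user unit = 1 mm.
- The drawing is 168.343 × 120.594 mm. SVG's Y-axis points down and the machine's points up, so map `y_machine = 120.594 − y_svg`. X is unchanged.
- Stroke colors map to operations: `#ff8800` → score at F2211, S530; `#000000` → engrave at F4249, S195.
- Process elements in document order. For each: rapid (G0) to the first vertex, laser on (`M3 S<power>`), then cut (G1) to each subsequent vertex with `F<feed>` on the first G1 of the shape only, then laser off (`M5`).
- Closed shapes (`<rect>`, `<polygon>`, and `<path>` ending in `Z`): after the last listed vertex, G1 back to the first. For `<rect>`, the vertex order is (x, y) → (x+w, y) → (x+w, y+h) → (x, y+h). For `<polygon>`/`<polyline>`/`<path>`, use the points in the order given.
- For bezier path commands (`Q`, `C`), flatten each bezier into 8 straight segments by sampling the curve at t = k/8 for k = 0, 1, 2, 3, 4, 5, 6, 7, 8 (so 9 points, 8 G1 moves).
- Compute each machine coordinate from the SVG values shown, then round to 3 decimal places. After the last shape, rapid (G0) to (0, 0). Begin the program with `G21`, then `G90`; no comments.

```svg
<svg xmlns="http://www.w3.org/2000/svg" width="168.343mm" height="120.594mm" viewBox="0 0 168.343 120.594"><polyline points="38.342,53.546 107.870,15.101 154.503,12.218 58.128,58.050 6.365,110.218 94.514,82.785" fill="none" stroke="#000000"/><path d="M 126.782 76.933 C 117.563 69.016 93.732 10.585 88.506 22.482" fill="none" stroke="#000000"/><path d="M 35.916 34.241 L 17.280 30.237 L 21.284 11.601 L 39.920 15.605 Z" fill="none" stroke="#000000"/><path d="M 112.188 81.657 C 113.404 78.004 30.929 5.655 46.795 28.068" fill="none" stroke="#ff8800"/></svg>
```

viewBox `0 0 168.343 120.594` with mm width/height → 1 unit = 1 mm. Flip: y_m = 120.594 − y_svg.

**Shape 1** — `<polyline>` open polyline, stroke `#000000` → engrave (S195, F4249). Machine vertices: (38.342,67.048) → (107.870,105.493) → (154.503,108.376) → (58.128,62.544) → (6.365,10.376) → (94.514,37.809). Open path.

**Shape 2** — `<path>` cubic bezier, stroke `#000000` → engrave (S195, F4249). Control points (SVG): P0=(126.782,76.933), P1=(117.563,69.016), P2=(93.732,10.585), P3=(88.506,22.482); sampled at t=k/8. Machine vertices: (126.782,43.661) → (122.705,48.762) → (117.647,57.182) → (111.998,67.506) → (106.147,78.317) → (100.483,88.199) → (95.395,95.736) → (91.273,99.513) → (88.506,98.112). Open path.

**Shape 3** — `<path>` regular polygon, stroke `#000000` → engrave (S195, F4249). Machine vertices: (35.916,86.353) → (17.280,90.357) → (21.284,108.993) → (39.920,104.989) → (35.916,86.353). Closed: final G1 returns to the first vertex.

**Shape 4** — `<path>` cubic bezier, stroke `#ff8800` → score (S530, F2211). Control points (SVG): P0=(112.188,81.657), P1=(113.404,78.004), P2=(30.929,5.655), P3=(46.795,28.068); sampled at t=k/8. Machine vertices: (112.188,38.937) → (109.077,43.208) → (100.252,52.003) → (87.848,63.408) → (73.998,75.506) → (60.834,86.383) → (50.490,94.122) → (45.099,96.808) → (46.795,92.526). Open path.

G21
G90
G0 X38.342 Y67.048
M3 S195
G1 X107.870 Y105.493 F4249
G1 X154.503 Y108.376
G1 X58.128 Y62.544
G1 X6.365 Y10.376
G1 X94.514 Y37.809
M5
G0 X126.782 Y43.661
M3 S195
G1 X122.705 Y48.762 F4249
G1 X117.647 Y57.182
G1 X111.998 Y67.506
G1 X106.147 Y78.317
G1 X100.483 Y88.199
G1 X95.395 Y95.736
G1 X91.273 Y99.513
G1 X88.506 Y98.112
M5
G0 X35.916 Y86.353
M3 S195
G1 X17.280 Y90.357 F4249
G1 X21.284 Y108.993
G1 X39.920 Y104.989
G1 X35.916 Y86.353
M5
G0 X112.188 Y38.937
M3 S530
G1 X109.077 Y43.208 F2211
G1 X100.252 Y52.003
G1 X87.848 Y63.408
G1 X73.998 Y75.506
G1 X60.834 Y86.383
G1 X50.490 Y94.122
G1 X45.099 Y96.808
G1 X46.795 Y92.526
M5
G0 X0.000 Y0.000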